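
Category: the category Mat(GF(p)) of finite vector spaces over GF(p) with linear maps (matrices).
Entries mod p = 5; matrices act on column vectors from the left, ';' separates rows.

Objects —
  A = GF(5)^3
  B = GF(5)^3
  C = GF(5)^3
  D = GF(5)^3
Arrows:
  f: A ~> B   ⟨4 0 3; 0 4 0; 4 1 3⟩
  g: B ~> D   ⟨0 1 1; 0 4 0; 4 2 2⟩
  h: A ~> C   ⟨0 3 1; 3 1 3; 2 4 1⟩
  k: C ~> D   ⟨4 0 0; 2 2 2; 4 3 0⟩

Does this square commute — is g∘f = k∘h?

Path 1 = f;g:
  e0=⟨1,0,0⟩ f~>⟨4,0,4⟩ g~>⟨4,0,4⟩
  e1=⟨0,1,0⟩ f~>⟨0,4,1⟩ g~>⟨0,1,0⟩
  e2=⟨0,0,1⟩ f~>⟨3,0,3⟩ g~>⟨3,0,3⟩
  result₁ = ⟨4 0 3; 0 1 0; 4 0 3⟩
Path 2 = h;k:
  e0=⟨1,0,0⟩ h~>⟨0,3,2⟩ k~>⟨0,0,4⟩
  e1=⟨0,1,0⟩ h~>⟨3,1,4⟩ k~>⟨2,1,0⟩
  e2=⟨0,0,1⟩ h~>⟨1,3,1⟩ k~>⟨4,0,3⟩
  result₂ = ⟨0 2 4; 0 1 0; 4 0 3⟩
Equal? differ; not commutative

Answer: DOES NOT COMMUTE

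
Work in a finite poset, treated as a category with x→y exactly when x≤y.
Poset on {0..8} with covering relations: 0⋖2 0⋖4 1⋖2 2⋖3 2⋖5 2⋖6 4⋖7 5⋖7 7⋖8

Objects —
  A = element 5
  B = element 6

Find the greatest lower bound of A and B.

Lower bounds of A=5 and B=6: {0,1,2}
  0 ≤ 2
  1 ≤ 2
  2 ≤ 2
glb = 2

Answer: A∧B = 2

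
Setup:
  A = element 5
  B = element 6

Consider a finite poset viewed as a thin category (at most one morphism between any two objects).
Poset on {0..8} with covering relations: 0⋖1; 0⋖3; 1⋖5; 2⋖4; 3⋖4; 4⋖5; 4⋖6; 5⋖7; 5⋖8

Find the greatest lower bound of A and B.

Lower bounds of A=5 and B=6: {0,2,3,4}
  0 <= 4
  2 <= 4
  3 <= 4
  4 <= 4
glb = 4

Answer: A∧B = 4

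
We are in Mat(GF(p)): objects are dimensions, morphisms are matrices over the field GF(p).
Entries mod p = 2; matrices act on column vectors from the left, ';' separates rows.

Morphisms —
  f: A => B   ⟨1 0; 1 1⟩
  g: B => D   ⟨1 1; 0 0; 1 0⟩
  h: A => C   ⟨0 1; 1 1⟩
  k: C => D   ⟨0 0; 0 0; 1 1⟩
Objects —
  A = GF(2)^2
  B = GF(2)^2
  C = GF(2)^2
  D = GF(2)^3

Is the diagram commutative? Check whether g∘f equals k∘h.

Answer: DOES NOT COMMUTE

Derivation:
1) trace f;g:
  e0=⟨1,0⟩ f=>⟨1,1⟩ g=>⟨0,0,1⟩
  e1=⟨0,1⟩ f=>⟨0,1⟩ g=>⟨1,0,0⟩
  result₁ = ⟨0 1; 0 0; 1 0⟩
2) trace h;k:
  e0=⟨1,0⟩ h=>⟨0,1⟩ k=>⟨0,0,1⟩
  e1=⟨0,1⟩ h=>⟨1,1⟩ k=>⟨0,0,0⟩
  result₂ = ⟨0 0; 0 0; 1 0⟩
Equal? distinct morphisms ✗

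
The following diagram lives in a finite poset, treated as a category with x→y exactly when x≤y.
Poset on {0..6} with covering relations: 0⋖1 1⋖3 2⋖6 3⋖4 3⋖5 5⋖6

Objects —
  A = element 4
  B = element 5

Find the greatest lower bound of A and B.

Common predecessors of 4,5: {0,1,3}
  0 <= 3
  1 <= 3
  3 <= 3
glb = 3

Answer: A∧B = 3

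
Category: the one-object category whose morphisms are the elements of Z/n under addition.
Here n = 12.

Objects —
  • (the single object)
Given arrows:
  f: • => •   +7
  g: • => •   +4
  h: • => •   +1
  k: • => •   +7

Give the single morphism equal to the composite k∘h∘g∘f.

  0 +7≡7 +4≡11 +1≡0 +7≡7  (mod 12)
composite: +7

Answer: +7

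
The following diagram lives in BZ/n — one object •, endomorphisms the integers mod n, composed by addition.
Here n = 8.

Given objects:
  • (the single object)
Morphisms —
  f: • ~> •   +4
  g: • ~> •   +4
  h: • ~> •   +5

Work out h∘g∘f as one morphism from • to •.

  0 +4≡4 +4≡0 +5≡5  (mod 8)
⟦path⟧: +5

Answer: +5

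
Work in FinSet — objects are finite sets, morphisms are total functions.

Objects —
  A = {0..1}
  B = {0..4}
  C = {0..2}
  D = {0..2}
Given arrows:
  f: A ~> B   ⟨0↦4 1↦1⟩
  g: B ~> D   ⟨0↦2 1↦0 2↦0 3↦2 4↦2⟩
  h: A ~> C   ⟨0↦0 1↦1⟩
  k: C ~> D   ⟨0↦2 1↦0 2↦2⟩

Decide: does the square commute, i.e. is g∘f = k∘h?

1) trace f;g:
  0 f~>4 g~>2
  1 f~>1 g~>0
  ⟦path⟧₁ = ⟨0↦2 1↦0⟩
2) trace h;k:
  0 h~>0 k~>2
  1 h~>1 k~>0
  ⟦path⟧₂ = ⟨0↦2 1↦0⟩
Equal? YES — commutes

Answer: COMMUTES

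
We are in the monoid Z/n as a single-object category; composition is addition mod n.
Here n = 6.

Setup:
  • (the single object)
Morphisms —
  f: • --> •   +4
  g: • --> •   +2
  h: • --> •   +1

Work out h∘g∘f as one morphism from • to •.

Answer: +1

Work:
  0 +4≡4 +2≡0 +1≡1  (mod 6)
⟦path⟧: +1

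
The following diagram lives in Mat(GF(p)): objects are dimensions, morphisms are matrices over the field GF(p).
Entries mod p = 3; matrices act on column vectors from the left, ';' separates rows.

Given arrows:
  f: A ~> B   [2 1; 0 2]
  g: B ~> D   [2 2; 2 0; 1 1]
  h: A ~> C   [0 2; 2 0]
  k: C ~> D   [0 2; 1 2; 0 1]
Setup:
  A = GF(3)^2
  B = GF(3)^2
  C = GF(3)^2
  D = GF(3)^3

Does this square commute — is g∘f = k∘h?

Answer: COMMUTES

Derivation:
Along f;g (path 1):
  e0=⟨1,0⟩ f~>⟨2,0⟩ g~>⟨1,1,2⟩
  e1=⟨0,1⟩ f~>⟨1,2⟩ g~>⟨0,2,0⟩
  composite₁ = [1 0; 1 2; 2 0]
Along h;k (path 2):
  e0=⟨1,0⟩ h~>⟨0,2⟩ k~>⟨1,1,2⟩
  e1=⟨0,1⟩ h~>⟨2,0⟩ k~>⟨0,2,0⟩
  composite₂ = [1 0; 1 2; 2 0]
Equal? same morphism ✓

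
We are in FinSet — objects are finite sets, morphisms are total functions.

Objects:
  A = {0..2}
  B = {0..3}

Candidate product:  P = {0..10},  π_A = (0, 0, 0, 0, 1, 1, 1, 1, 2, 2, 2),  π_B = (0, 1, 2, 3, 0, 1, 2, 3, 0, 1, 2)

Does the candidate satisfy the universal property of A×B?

|A|·|B| = 3·4 = 12;  |P| = 11
  → cardinalities differ; no bijection possible.

Answer: NOT A VALID PRODUCT — |P|=11 ≠ |A|·|B|=12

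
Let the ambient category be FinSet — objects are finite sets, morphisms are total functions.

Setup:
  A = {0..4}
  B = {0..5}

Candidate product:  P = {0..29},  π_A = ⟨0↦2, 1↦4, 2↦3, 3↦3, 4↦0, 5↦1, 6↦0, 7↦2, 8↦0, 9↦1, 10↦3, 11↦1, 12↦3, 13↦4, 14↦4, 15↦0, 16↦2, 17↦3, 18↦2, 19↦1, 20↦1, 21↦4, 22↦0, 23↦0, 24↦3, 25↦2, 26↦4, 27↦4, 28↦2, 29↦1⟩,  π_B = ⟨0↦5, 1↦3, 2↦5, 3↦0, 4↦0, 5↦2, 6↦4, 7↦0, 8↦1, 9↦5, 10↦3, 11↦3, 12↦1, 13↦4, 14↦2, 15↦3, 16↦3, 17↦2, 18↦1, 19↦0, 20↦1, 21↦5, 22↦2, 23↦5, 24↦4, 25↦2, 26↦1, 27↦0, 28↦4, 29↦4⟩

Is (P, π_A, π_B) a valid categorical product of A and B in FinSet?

|A|·|B| = 5·6 = 30;  |P| = 30
Check the pairing map k ↦ (π_A(k), π_B(k)):
  0 ↦ (2,5)
  1 ↦ (4,3)
  2 ↦ (3,5)
  3 ↦ (3,0)
  4 ↦ (0,0)
  5 ↦ (1,2)
  6 ↦ (0,4)
  7 ↦ (2,0)
  8 ↦ (0,1)
  9 ↦ (1,5)
  10 ↦ (3,3)
  11 ↦ (1,3)
  12 ↦ (3,1)
  13 ↦ (4,4)
  14 ↦ (4,2)
  15 ↦ (0,3)
  16 ↦ (2,3)
  17 ↦ (3,2)
  18 ↦ (2,1)
  19 ↦ (1,0)
  20 ↦ (1,1)
  21 ↦ (4,5)
  22 ↦ (0,2)
  23 ↦ (0,5)
  24 ↦ (3,4)
  25 ↦ (2,2)
  26 ↦ (4,1)
  27 ↦ (4,0)
  28 ↦ (2,4)
  29 ↦ (1,4)
distinct pairs in image: 30 / 30 needed
  → bijection onto A×B; projections well-typed.

Answer: VALID PRODUCT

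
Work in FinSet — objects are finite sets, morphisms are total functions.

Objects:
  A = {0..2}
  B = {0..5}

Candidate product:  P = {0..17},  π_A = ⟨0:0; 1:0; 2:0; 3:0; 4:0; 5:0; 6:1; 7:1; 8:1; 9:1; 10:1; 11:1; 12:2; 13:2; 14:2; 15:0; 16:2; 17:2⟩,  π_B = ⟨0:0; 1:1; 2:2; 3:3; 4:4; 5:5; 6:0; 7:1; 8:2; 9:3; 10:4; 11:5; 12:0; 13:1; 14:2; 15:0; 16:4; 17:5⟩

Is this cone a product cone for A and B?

|A|·|B| = 3·6 = 18;  |P| = 18
Check the pairing map k ↦ (π_A(k), π_B(k)):
  0 : (0,0)
  1 : (0,1)
  2 : (0,2)
  3 : (0,3)
  4 : (0,4)
  5 : (0,5)
  6 : (1,0)
  7 : (1,1)
  8 : (1,2)
  9 : (1,3)
  10 : (1,4)
  11 : (1,5)
  12 : (2,0)
  13 : (2,1)
  14 : (2,2)
  15 : (0,0)  ✗ repeats pair of k=0
  16 : (2,4)
  17 : (2,5)
distinct pairs in image: 17 / 18 needed
  → (0,0) hit at k=0 and k=15

Answer: NOT A VALID PRODUCT — duplicate pair at indices 0,15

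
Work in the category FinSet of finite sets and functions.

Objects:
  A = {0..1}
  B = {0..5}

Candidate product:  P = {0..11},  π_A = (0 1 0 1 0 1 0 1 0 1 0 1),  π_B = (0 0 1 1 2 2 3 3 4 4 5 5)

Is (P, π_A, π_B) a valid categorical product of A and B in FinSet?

Answer: VALID PRODUCT

Trace:
|A|·|B| = 2·6 = 12;  |P| = 12
Check the pairing map k ↦ (π_A(k), π_B(k)):
  0 ↦ (0,0)
  1 ↦ (1,0)
  2 ↦ (0,1)
  3 ↦ (1,1)
  4 ↦ (0,2)
  5 ↦ (1,2)
  6 ↦ (0,3)
  7 ↦ (1,3)
  8 ↦ (0,4)
  9 ↦ (1,4)
  10 ↦ (0,5)
  11 ↦ (1,5)
distinct pairs in image: 12 / 12 needed
  → bijection onto A×B; projections well-typed.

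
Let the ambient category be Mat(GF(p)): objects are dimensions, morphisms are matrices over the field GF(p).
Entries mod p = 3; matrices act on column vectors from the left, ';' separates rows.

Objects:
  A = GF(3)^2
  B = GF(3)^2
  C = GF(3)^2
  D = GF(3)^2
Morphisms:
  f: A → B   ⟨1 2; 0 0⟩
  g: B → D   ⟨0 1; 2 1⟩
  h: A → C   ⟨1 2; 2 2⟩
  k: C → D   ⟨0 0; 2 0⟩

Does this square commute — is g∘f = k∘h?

Answer: COMMUTES

Trace:
Along f;g (path 1):
  e0=(1,0) f→(1,0) g→(0,2)
  e1=(0,1) f→(2,0) g→(0,1)
  ⟦path⟧₁ = ⟨0 0; 2 1⟩
Along h;k (path 2):
  e0=(1,0) h→(1,2) k→(0,2)
  e1=(0,1) h→(2,2) k→(0,1)
  ⟦path⟧₂ = ⟨0 0; 2 1⟩
Equal? YES — commutes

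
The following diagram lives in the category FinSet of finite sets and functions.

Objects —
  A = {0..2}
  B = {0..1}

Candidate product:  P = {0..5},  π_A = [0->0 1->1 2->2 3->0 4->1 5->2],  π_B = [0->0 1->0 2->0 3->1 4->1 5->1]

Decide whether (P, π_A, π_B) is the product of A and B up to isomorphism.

|A|·|B| = 3·2 = 6;  |P| = 6
Check the pairing map k ↦ (π_A(k), π_B(k)):
  0 -> (0,0)
  1 -> (1,0)
  2 -> (2,0)
  3 -> (0,1)
  4 -> (1,1)
  5 -> (2,1)
distinct pairs in image: 6 / 6 needed
  → bijection onto A×B; projections well-typed.

Answer: VALID PRODUCT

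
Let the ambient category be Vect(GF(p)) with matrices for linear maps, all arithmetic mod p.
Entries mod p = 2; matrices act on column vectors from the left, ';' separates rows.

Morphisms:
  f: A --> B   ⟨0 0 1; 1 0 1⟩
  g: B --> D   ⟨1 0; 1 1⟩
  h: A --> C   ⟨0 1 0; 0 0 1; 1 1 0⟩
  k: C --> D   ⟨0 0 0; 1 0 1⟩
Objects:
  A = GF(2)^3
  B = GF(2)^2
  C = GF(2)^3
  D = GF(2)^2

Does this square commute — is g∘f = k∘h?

Answer: DOES NOT COMMUTE

Derivation:
Along f;g (path 1):
  e0=⟨1,0,0⟩ f-->⟨0,1⟩ g-->⟨0,1⟩
  e1=⟨0,1,0⟩ f-->⟨0,0⟩ g-->⟨0,0⟩
  e2=⟨0,0,1⟩ f-->⟨1,1⟩ g-->⟨1,0⟩
  composite₁ = ⟨0 0 1; 1 0 0⟩
Along h;k (path 2):
  e0=⟨1,0,0⟩ h-->⟨0,0,1⟩ k-->⟨0,1⟩
  e1=⟨0,1,0⟩ h-->⟨1,0,1⟩ k-->⟨0,0⟩
  e2=⟨0,0,1⟩ h-->⟨0,1,0⟩ k-->⟨0,0⟩
  composite₂ = ⟨0 0 0; 1 0 0⟩
Equal? distinct morphisms ✗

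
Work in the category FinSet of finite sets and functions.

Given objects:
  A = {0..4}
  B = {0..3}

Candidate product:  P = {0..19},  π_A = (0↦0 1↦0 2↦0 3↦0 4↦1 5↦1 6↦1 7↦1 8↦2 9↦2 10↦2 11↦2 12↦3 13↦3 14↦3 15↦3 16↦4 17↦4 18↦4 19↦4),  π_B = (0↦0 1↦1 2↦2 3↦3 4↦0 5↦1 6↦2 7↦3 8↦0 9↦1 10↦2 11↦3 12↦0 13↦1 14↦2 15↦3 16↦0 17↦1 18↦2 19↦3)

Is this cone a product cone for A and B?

|A|·|B| = 5·4 = 20;  |P| = 20
Check the pairing map k ↦ (π_A(k), π_B(k)):
  0 ↦ (0,0)
  1 ↦ (0,1)
  2 ↦ (0,2)
  3 ↦ (0,3)
  4 ↦ (1,0)
  5 ↦ (1,1)
  6 ↦ (1,2)
  7 ↦ (1,3)
  8 ↦ (2,0)
  9 ↦ (2,1)
  10 ↦ (2,2)
  11 ↦ (2,3)
  12 ↦ (3,0)
  13 ↦ (3,1)
  14 ↦ (3,2)
  15 ↦ (3,3)
  16 ↦ (4,0)
  17 ↦ (4,1)
  18 ↦ (4,2)
  19 ↦ (4,3)
distinct pairs in image: 20 / 20 needed
  → bijection onto A×B; projections well-typed.

Answer: VALID PRODUCT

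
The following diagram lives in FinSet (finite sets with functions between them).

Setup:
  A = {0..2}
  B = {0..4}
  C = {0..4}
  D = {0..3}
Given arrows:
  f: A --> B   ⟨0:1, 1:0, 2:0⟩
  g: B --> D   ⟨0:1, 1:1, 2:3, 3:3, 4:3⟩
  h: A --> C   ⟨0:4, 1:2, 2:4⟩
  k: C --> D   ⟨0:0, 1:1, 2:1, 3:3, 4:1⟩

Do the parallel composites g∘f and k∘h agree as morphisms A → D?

Answer: COMMUTES

Trace:
Path 1 = f;g:
  0 f-->1 g-->1
  1 f-->0 g-->1
  2 f-->0 g-->1
  result₁ = ⟨0:1, 1:1, 2:1⟩
Path 2 = h;k:
  0 h-->4 k-->1
  1 h-->2 k-->1
  2 h-->4 k-->1
  result₂ = ⟨0:1, 1:1, 2:1⟩
Equal? same morphism ✓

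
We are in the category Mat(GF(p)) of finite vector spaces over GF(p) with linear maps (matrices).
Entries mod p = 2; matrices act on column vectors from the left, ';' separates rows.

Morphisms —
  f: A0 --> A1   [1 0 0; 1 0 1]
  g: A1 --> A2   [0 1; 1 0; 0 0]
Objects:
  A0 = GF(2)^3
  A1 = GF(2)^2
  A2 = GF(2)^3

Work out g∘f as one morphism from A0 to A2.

  e0=⟨1,0,0⟩ f-->⟨1,1⟩ g-->⟨1,1,0⟩
  e1=⟨0,1,0⟩ f-->⟨0,0⟩ g-->⟨0,0,0⟩
  e2=⟨0,0,1⟩ f-->⟨0,1⟩ g-->⟨1,0,0⟩
⟦path⟧: [1 0 1; 1 0 0; 0 0 0]

Answer: [1 0 1; 1 0 0; 0 0 0]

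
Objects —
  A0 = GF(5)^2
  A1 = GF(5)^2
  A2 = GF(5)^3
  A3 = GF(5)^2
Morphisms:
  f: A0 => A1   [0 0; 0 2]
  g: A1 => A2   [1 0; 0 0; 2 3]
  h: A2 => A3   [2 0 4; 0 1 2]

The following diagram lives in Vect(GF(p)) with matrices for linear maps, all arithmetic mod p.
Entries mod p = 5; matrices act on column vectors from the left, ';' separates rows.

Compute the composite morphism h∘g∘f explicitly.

  e0=(1,0) f=>(0,0) g=>(0,0,0) h=>(0,0)
  e1=(0,1) f=>(0,2) g=>(0,0,1) h=>(4,2)
⟦path⟧: [0 4; 0 2]

Answer: [0 4; 0 2]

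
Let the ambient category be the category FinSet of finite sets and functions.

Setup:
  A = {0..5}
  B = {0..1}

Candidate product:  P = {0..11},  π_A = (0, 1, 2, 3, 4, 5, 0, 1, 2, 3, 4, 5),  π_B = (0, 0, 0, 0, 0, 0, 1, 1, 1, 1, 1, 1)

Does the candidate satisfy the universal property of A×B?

|A|·|B| = 6·2 = 12;  |P| = 12
Check the pairing map k ↦ (π_A(k), π_B(k)):
  0 ↦ (0,0)
  1 ↦ (1,0)
  2 ↦ (2,0)
  3 ↦ (3,0)
  4 ↦ (4,0)
  5 ↦ (5,0)
  6 ↦ (0,1)
  7 ↦ (1,1)
  8 ↦ (2,1)
  9 ↦ (3,1)
  10 ↦ (4,1)
  11 ↦ (5,1)
distinct pairs in image: 12 / 12 needed
  → bijection onto A×B; projections well-typed.

Answer: VALID PRODUCT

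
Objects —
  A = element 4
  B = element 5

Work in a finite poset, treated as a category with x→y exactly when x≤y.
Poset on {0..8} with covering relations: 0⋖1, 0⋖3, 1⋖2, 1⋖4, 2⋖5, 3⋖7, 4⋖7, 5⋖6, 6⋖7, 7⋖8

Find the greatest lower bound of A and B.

Answer: A∧B = 1

Work:
{x : x⊑A ∧ x⊑B} = {0,1}  (A=4, B=5)
  0 ⊑ 1
  1 ⊑ 1
glb = 1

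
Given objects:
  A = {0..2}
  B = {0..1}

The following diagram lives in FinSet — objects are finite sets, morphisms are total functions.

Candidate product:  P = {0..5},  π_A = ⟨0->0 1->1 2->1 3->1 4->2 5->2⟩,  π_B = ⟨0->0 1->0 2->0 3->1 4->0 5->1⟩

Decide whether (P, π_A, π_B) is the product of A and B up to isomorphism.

Answer: NOT A VALID PRODUCT — duplicate pair at indices 2,1

Derivation:
|A|·|B| = 3·2 = 6;  |P| = 6
Check the pairing map k ↦ (π_A(k), π_B(k)):
  0 -> (0,0)
  1 -> (1,0)
  2 -> (1,0)  ✗ repeats pair of k=1
  3 -> (1,1)
  4 -> (2,0)
  5 -> (2,1)
distinct pairs in image: 5 / 6 needed
  → (1,0) hit at k=1 and k=2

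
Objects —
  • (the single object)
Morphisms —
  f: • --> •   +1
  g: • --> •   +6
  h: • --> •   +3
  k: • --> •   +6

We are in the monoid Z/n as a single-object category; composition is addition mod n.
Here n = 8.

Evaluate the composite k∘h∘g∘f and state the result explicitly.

  0 +1≡1 +6≡7 +3≡2 +6≡0  (mod 8)
composite: +0

Answer: +0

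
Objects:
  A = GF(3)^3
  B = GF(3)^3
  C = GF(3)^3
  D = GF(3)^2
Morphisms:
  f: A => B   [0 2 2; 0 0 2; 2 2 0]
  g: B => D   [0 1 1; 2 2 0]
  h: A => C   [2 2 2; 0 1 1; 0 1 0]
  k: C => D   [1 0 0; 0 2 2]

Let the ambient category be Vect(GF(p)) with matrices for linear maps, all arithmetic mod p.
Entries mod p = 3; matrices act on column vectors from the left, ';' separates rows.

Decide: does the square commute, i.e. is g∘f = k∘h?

Answer: COMMUTES

Trace:
Path 1 = f;g:
  e0=⟨1,0,0⟩ f=>⟨0,0,2⟩ g=>⟨2,0⟩
  e1=⟨0,1,0⟩ f=>⟨2,0,2⟩ g=>⟨2,1⟩
  e2=⟨0,0,1⟩ f=>⟨2,2,0⟩ g=>⟨2,2⟩
  result₁ = [2 2 2; 0 1 2]
Path 2 = h;k:
  e0=⟨1,0,0⟩ h=>⟨2,0,0⟩ k=>⟨2,0⟩
  e1=⟨0,1,0⟩ h=>⟨2,1,1⟩ k=>⟨2,1⟩
  e2=⟨0,0,1⟩ h=>⟨2,1,0⟩ k=>⟨2,2⟩
  result₂ = [2 2 2; 0 1 2]
Equal? equal; square commutes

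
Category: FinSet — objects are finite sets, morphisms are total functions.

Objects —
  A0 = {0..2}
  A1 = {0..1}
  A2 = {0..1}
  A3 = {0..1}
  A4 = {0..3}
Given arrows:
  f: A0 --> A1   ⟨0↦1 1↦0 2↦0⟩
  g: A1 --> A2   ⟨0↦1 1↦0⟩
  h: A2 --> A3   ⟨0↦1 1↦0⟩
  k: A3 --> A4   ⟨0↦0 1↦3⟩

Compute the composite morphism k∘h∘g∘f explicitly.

  0 f-->1 g-->0 h-->1 k-->3
  1 f-->0 g-->1 h-->0 k-->0
  2 f-->0 g-->1 h-->0 k-->0
composite: ⟨0↦3 1↦0 2↦0⟩

Answer: ⟨0↦3 1↦0 2↦0⟩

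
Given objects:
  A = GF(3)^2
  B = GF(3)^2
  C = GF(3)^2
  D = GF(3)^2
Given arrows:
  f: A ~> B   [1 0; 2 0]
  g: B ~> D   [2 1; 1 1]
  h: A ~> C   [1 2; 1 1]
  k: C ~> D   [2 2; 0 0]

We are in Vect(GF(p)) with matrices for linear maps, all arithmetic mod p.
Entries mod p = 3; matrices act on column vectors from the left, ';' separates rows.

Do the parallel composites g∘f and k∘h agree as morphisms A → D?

Path 1 = f;g:
  e0=[1,0] f~>[1,2] g~>[1,0]
  e1=[0,1] f~>[0,0] g~>[0,0]
  result₁ = [1 0; 0 0]
Path 2 = h;k:
  e0=[1,0] h~>[1,1] k~>[1,0]
  e1=[0,1] h~>[2,1] k~>[0,0]
  result₂ = [1 0; 0 0]
Equal? same morphism ✓

Answer: COMMUTES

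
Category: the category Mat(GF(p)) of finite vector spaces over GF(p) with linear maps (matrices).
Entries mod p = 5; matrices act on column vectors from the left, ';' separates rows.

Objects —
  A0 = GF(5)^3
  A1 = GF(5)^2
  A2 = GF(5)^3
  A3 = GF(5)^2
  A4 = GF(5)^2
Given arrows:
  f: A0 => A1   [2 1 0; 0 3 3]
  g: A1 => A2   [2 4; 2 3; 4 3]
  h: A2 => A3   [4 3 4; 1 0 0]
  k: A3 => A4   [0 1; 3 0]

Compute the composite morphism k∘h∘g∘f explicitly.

  e0=[1,0,0] f=>[2,0] g=>[4,4,3] h=>[0,4] k=>[4,0]
  e1=[0,1,0] f=>[1,3] g=>[4,1,3] h=>[1,4] k=>[4,3]
  e2=[0,0,1] f=>[0,3] g=>[2,4,4] h=>[1,2] k=>[2,3]
result: [4 4 2; 0 3 3]

Answer: [4 4 2; 0 3 3]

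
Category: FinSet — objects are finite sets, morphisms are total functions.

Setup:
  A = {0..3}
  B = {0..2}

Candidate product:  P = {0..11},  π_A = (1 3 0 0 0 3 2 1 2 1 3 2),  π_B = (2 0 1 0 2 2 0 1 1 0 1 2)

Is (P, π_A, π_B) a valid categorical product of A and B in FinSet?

Answer: VALID PRODUCT

Trace:
|A|·|B| = 4·3 = 12;  |P| = 12
Check the pairing map k ↦ (π_A(k), π_B(k)):
  0 -> (1,2)
  1 -> (3,0)
  2 -> (0,1)
  3 -> (0,0)
  4 -> (0,2)
  5 -> (3,2)
  6 -> (2,0)
  7 -> (1,1)
  8 -> (2,1)
  9 -> (1,0)
  10 -> (3,1)
  11 -> (2,2)
distinct pairs in image: 12 / 12 needed
  → bijection onto A×B; projections well-typed.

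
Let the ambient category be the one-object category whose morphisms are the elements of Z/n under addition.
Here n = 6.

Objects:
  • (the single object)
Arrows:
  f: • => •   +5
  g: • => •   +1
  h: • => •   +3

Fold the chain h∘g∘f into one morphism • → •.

  0 +5≡5 +1≡0 +3≡3  (mod 6)
⟦path⟧: +3

Answer: +3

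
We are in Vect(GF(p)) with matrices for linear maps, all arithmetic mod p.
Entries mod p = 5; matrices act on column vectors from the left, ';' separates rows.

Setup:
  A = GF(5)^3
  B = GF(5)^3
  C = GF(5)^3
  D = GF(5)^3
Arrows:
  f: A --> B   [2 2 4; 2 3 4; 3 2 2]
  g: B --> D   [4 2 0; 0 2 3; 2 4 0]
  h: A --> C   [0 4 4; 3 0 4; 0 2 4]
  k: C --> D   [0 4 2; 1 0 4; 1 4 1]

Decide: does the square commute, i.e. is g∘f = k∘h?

Along f;g (path 1):
  e0=[1,0,0] f-->[2,2,3] g-->[2,3,2]
  e1=[0,1,0] f-->[2,3,2] g-->[4,2,1]
  e2=[0,0,1] f-->[4,4,2] g-->[4,4,4]
  ⟦path⟧₁ = [2 4 4; 3 2 4; 2 1 4]
Along h;k (path 2):
  e0=[1,0,0] h-->[0,3,0] k-->[2,0,2]
  e1=[0,1,0] h-->[4,0,2] k-->[4,2,1]
  e2=[0,0,1] h-->[4,4,4] k-->[4,0,4]
  ⟦path⟧₂ = [2 4 4; 0 2 0; 2 1 4]
Equal? differ; not commutative

Answer: DOES NOT COMMUTE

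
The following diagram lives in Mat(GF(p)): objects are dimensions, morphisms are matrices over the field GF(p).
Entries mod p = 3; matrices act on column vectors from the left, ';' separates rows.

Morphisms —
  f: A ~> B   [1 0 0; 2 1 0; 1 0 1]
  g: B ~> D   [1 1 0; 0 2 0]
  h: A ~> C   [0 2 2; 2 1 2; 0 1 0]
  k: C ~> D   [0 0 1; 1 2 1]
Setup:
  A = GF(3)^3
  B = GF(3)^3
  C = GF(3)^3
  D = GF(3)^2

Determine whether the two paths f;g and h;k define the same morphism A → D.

Answer: COMMUTES

Derivation:
Along f;g (path 1):
  e0=(1,0,0) f~>(1,2,1) g~>(0,1)
  e1=(0,1,0) f~>(0,1,0) g~>(1,2)
  e2=(0,0,1) f~>(0,0,1) g~>(0,0)
  result₁ = [0 1 0; 1 2 0]
Along h;k (path 2):
  e0=(1,0,0) h~>(0,2,0) k~>(0,1)
  e1=(0,1,0) h~>(2,1,1) k~>(1,2)
  e2=(0,0,1) h~>(2,2,0) k~>(0,0)
  result₂ = [0 1 0; 1 2 0]
Equal? same morphism ✓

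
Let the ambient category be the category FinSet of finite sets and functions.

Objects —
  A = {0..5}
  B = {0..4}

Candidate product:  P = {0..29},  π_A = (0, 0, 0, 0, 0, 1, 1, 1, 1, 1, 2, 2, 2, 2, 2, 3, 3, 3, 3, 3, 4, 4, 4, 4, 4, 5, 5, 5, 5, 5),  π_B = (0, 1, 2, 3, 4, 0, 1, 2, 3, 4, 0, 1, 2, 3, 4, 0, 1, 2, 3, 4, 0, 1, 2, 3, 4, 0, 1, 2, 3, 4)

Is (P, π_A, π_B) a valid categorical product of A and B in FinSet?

|A|·|B| = 6·5 = 30;  |P| = 30
Check the pairing map k ↦ (π_A(k), π_B(k)):
  0 ↦ (0,0)
  1 ↦ (0,1)
  2 ↦ (0,2)
  3 ↦ (0,3)
  4 ↦ (0,4)
  5 ↦ (1,0)
  6 ↦ (1,1)
  7 ↦ (1,2)
  8 ↦ (1,3)
  9 ↦ (1,4)
  10 ↦ (2,0)
  11 ↦ (2,1)
  12 ↦ (2,2)
  13 ↦ (2,3)
  14 ↦ (2,4)
  15 ↦ (3,0)
  16 ↦ (3,1)
  17 ↦ (3,2)
  18 ↦ (3,3)
  19 ↦ (3,4)
  20 ↦ (4,0)
  21 ↦ (4,1)
  22 ↦ (4,2)
  23 ↦ (4,3)
  24 ↦ (4,4)
  25 ↦ (5,0)
  26 ↦ (5,1)
  27 ↦ (5,2)
  28 ↦ (5,3)
  29 ↦ (5,4)
distinct pairs in image: 30 / 30 needed
  → bijection onto A×B; projections well-typed.

Answer: VALID PRODUCT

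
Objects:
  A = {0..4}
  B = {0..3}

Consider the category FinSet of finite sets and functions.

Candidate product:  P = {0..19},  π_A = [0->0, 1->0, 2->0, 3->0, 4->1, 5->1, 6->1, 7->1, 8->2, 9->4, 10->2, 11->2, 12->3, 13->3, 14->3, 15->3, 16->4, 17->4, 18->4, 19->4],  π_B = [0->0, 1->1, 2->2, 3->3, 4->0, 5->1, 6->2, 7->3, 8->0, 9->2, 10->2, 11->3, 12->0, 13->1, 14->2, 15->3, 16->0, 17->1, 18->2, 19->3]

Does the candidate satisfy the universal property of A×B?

|A|·|B| = 5·4 = 20;  |P| = 20
Check the pairing map k ↦ (π_A(k), π_B(k)):
  0 -> (0,0)
  1 -> (0,1)
  2 -> (0,2)
  3 -> (0,3)
  4 -> (1,0)
  5 -> (1,1)
  6 -> (1,2)
  7 -> (1,3)
  8 -> (2,0)
  9 -> (4,2)
  10 -> (2,2)
  11 -> (2,3)
  12 -> (3,0)
  13 -> (3,1)
  14 -> (3,2)
  15 -> (3,3)
  16 -> (4,0)
  17 -> (4,1)
  18 -> (4,2)  ✗ repeats pair of k=9
  19 -> (4,3)
distinct pairs in image: 19 / 20 needed
  → (4,2) hit at k=9 and k=18

Answer: NOT A VALID PRODUCT — duplicate pair at indices 18,9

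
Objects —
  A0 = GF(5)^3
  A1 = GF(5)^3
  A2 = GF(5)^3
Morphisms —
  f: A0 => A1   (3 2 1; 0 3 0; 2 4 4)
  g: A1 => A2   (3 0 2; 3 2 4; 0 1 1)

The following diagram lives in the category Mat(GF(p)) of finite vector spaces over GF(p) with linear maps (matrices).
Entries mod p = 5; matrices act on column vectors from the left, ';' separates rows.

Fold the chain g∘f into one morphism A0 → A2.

  e0=(1,0,0) f=>(3,0,2) g=>(3,2,2)
  e1=(0,1,0) f=>(2,3,4) g=>(4,3,2)
  e2=(0,0,1) f=>(1,0,4) g=>(1,4,4)
⟦path⟧: (3 4 1; 2 3 4; 2 2 4)

Answer: (3 4 1; 2 3 4; 2 2 4)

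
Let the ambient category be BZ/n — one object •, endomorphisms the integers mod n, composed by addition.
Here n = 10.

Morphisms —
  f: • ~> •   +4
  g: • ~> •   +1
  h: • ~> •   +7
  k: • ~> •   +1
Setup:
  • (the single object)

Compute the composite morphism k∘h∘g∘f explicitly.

  0 +4≡4 +1≡5 +7≡2 +1≡3  (mod 10)
composite: +3

Answer: +3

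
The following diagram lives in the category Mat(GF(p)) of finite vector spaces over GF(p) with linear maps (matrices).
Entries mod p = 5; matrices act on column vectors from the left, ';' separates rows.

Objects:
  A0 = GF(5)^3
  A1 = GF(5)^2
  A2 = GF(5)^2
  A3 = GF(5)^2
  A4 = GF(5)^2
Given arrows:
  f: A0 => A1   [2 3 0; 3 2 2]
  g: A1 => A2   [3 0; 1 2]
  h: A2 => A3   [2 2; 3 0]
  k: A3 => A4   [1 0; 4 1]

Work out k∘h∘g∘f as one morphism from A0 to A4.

Answer: [3 2 3; 0 0 2]

Derivation:
  e0=⟨1,0,0⟩ f=>⟨2,3⟩ g=>⟨1,3⟩ h=>⟨3,3⟩ k=>⟨3,0⟩
  e1=⟨0,1,0⟩ f=>⟨3,2⟩ g=>⟨4,2⟩ h=>⟨2,2⟩ k=>⟨2,0⟩
  e2=⟨0,0,1⟩ f=>⟨0,2⟩ g=>⟨0,4⟩ h=>⟨3,0⟩ k=>⟨3,2⟩
composite: [3 2 3; 0 0 2]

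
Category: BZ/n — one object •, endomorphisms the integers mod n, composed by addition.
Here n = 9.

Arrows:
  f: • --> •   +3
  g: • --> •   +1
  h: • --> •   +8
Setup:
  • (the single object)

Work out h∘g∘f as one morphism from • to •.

Answer: +3

Work:
  0 +3≡3 +1≡4 +8≡3  (mod 9)
⟦path⟧: +3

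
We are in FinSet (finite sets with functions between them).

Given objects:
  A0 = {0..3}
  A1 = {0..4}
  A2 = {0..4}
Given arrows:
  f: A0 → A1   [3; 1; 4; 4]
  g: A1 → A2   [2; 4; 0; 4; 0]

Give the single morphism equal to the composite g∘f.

Answer: [4; 4; 0; 0]

Work:
  0 f→3 g→4
  1 f→1 g→4
  2 f→4 g→0
  3 f→4 g→0
composite: [4; 4; 0; 0]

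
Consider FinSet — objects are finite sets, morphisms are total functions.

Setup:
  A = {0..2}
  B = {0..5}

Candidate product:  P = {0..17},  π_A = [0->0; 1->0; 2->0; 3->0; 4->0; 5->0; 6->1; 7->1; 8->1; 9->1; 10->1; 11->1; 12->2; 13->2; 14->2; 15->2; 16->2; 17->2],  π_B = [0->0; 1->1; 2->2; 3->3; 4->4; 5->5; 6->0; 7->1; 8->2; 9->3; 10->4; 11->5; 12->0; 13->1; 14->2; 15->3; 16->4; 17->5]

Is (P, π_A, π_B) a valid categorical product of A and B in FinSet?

|A|·|B| = 3·6 = 18;  |P| = 18
Check the pairing map k ↦ (π_A(k), π_B(k)):
  0 -> (0,0)
  1 -> (0,1)
  2 -> (0,2)
  3 -> (0,3)
  4 -> (0,4)
  5 -> (0,5)
  6 -> (1,0)
  7 -> (1,1)
  8 -> (1,2)
  9 -> (1,3)
  10 -> (1,4)
  11 -> (1,5)
  12 -> (2,0)
  13 -> (2,1)
  14 -> (2,2)
  15 -> (2,3)
  16 -> (2,4)
  17 -> (2,5)
distinct pairs in image: 18 / 18 needed
  → bijection onto A×B; projections well-typed.

Answer: VALID PRODUCT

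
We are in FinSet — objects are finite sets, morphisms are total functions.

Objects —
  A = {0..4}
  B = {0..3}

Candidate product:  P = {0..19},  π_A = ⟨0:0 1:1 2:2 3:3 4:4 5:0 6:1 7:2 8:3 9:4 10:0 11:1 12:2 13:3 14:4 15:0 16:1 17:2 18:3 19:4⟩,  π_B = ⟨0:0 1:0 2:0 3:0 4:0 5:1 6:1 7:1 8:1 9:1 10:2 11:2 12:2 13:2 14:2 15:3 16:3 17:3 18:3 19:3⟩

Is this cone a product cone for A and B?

|A|·|B| = 5·4 = 20;  |P| = 20
Check the pairing map k ↦ (π_A(k), π_B(k)):
  0 : (0,0)
  1 : (1,0)
  2 : (2,0)
  3 : (3,0)
  4 : (4,0)
  5 : (0,1)
  6 : (1,1)
  7 : (2,1)
  8 : (3,1)
  9 : (4,1)
  10 : (0,2)
  11 : (1,2)
  12 : (2,2)
  13 : (3,2)
  14 : (4,2)
  15 : (0,3)
  16 : (1,3)
  17 : (2,3)
  18 : (3,3)
  19 : (4,3)
distinct pairs in image: 20 / 20 needed
  → bijection onto A×B; projections well-typed.

Answer: VALID PRODUCT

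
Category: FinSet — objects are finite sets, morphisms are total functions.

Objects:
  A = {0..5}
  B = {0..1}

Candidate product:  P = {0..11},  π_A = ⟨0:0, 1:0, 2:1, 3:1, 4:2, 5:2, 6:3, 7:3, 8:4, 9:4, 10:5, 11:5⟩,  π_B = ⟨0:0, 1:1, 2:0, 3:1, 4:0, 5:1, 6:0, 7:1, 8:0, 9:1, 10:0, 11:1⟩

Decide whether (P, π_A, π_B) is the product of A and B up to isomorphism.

Answer: VALID PRODUCT

Trace:
|A|·|B| = 6·2 = 12;  |P| = 12
Check the pairing map k ↦ (π_A(k), π_B(k)):
  0 : (0,0)
  1 : (0,1)
  2 : (1,0)
  3 : (1,1)
  4 : (2,0)
  5 : (2,1)
  6 : (3,0)
  7 : (3,1)
  8 : (4,0)
  9 : (4,1)
  10 : (5,0)
  11 : (5,1)
distinct pairs in image: 12 / 12 needed
  → bijection onto A×B; projections well-typed.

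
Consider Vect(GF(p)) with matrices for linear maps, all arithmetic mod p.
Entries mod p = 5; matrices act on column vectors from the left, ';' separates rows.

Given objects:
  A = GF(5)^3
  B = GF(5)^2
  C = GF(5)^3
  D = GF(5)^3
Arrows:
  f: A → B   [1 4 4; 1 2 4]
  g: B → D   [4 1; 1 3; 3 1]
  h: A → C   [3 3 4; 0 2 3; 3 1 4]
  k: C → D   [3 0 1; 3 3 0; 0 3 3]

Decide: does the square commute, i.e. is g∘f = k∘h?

Answer: DOES NOT COMMUTE

Trace:
1) trace f;g:
  e0=[1,0,0] f→[1,1] g→[0,4,4]
  e1=[0,1,0] f→[4,2] g→[3,0,4]
  e2=[0,0,1] f→[4,4] g→[0,1,1]
  result₁ = [0 3 0; 4 0 1; 4 4 1]
2) trace h;k:
  e0=[1,0,0] h→[3,0,3] k→[2,4,4]
  e1=[0,1,0] h→[3,2,1] k→[0,0,4]
  e2=[0,0,1] h→[4,3,4] k→[1,1,1]
  result₂ = [2 0 1; 4 0 1; 4 4 1]
Equal? NO — does not commute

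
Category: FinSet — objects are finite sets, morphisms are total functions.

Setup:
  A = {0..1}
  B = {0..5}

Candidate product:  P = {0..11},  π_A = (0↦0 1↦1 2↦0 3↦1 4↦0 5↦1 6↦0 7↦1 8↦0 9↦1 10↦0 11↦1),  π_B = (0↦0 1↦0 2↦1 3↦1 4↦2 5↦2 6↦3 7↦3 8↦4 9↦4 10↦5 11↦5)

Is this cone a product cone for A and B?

|A|·|B| = 2·6 = 12;  |P| = 12
Check the pairing map k ↦ (π_A(k), π_B(k)):
  0 ↦ (0,0)
  1 ↦ (1,0)
  2 ↦ (0,1)
  3 ↦ (1,1)
  4 ↦ (0,2)
  5 ↦ (1,2)
  6 ↦ (0,3)
  7 ↦ (1,3)
  8 ↦ (0,4)
  9 ↦ (1,4)
  10 ↦ (0,5)
  11 ↦ (1,5)
distinct pairs in image: 12 / 12 needed
  → bijection onto A×B; projections well-typed.

Answer: VALID PRODUCT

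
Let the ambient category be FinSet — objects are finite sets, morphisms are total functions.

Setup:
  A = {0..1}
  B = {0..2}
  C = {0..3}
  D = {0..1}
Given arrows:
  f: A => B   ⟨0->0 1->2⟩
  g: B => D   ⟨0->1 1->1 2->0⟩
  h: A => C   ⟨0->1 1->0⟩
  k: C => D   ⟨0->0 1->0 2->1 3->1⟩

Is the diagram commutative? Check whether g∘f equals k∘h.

1) trace f;g:
  0 f=>0 g=>1
  1 f=>2 g=>0
  composite₁ = ⟨0->1 1->0⟩
2) trace h;k:
  0 h=>1 k=>0
  1 h=>0 k=>0
  composite₂ = ⟨0->0 1->0⟩
Equal? NO — does not commute

Answer: DOES NOT COMMUTE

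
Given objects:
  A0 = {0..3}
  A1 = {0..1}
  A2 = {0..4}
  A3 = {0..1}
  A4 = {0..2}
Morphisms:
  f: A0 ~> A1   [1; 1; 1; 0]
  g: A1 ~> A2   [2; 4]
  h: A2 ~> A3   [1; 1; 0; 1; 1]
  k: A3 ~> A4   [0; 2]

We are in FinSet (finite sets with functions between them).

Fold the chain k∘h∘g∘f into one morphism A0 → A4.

  0 f~>1 g~>4 h~>1 k~>2
  1 f~>1 g~>4 h~>1 k~>2
  2 f~>1 g~>4 h~>1 k~>2
  3 f~>0 g~>2 h~>0 k~>0
result: [2; 2; 2; 0]

Answer: [2; 2; 2; 0]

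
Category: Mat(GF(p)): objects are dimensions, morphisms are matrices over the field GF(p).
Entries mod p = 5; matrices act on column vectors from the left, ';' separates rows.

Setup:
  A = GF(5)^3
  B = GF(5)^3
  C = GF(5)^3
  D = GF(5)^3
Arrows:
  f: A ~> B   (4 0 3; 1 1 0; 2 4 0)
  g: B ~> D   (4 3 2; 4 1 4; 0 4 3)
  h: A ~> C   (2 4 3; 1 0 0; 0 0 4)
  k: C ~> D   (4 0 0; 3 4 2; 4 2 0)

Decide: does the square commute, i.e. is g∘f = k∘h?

1) trace f;g:
  e0=⟨1,0,0⟩ f~>⟨4,1,2⟩ g~>⟨3,0,0⟩
  e1=⟨0,1,0⟩ f~>⟨0,1,4⟩ g~>⟨1,2,1⟩
  e2=⟨0,0,1⟩ f~>⟨3,0,0⟩ g~>⟨2,2,0⟩
  composite₁ = (3 1 2; 0 2 2; 0 1 0)
2) trace h;k:
  e0=⟨1,0,0⟩ h~>⟨2,1,0⟩ k~>⟨3,0,0⟩
  e1=⟨0,1,0⟩ h~>⟨4,0,0⟩ k~>⟨1,2,1⟩
  e2=⟨0,0,1⟩ h~>⟨3,0,4⟩ k~>⟨2,2,2⟩
  composite₂ = (3 1 2; 0 2 2; 0 1 2)
Equal? NO — does not commute

Answer: DOES NOT COMMUTE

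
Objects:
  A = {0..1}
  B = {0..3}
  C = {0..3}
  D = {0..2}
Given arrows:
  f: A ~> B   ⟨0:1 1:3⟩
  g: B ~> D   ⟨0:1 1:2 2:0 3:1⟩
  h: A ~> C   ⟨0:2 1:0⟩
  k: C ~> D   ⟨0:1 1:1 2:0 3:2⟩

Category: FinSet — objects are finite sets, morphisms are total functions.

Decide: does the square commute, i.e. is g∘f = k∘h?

Along f;g (path 1):
  0 f~>1 g~>2
  1 f~>3 g~>1
  result₁ = ⟨0:2 1:1⟩
Along h;k (path 2):
  0 h~>2 k~>0
  1 h~>0 k~>1
  result₂ = ⟨0:0 1:1⟩
Equal? NO — does not commute

Answer: DOES NOT COMMUTE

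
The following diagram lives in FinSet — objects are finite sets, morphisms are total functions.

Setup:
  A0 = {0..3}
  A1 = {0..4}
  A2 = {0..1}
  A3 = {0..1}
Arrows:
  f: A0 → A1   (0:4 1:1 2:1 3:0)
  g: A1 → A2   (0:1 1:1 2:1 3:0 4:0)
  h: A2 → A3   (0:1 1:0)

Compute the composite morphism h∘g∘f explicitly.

  0 f→4 g→0 h→1
  1 f→1 g→1 h→0
  2 f→1 g→1 h→0
  3 f→0 g→1 h→0
result: (0:1 1:0 2:0 3:0)

Answer: (0:1 1:0 2:0 3:0)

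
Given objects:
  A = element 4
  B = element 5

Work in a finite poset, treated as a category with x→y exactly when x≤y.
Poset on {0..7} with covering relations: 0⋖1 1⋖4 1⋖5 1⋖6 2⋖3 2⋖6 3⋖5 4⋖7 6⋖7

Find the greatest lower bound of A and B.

Common predecessors of 4,5: {0,1}
  0 ≤ 1
  1 ≤ 1
glb = 1

Answer: A∧B = 1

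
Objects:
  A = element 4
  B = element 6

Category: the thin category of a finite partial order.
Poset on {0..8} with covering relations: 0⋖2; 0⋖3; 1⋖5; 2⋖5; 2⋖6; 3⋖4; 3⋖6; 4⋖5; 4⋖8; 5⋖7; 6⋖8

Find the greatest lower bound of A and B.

Answer: A∧B = 3

Trace:
{x : x⊑A ∧ x⊑B} = {0,3}  (A=4, B=6)
  0 ⊑ 3
  3 ⊑ 3
glb = 3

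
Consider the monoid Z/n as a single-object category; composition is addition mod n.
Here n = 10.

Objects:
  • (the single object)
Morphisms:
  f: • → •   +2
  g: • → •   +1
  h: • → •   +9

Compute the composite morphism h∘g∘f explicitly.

  0 +2≡2 +1≡3 +9≡2  (mod 10)
⟦path⟧: +2

Answer: +2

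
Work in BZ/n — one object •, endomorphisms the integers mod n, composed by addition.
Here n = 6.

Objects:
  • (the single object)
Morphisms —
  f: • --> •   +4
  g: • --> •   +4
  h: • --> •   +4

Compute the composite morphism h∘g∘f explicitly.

  0 +4≡4 +4≡2 +4≡0  (mod 6)
composite: +0

Answer: +0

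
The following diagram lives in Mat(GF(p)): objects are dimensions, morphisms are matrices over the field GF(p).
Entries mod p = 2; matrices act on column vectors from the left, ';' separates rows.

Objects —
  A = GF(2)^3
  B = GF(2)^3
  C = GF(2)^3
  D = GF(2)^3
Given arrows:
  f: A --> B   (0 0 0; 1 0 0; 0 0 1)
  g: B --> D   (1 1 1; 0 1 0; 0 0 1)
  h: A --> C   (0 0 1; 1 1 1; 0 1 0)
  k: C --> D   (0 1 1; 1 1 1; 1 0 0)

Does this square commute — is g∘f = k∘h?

1) trace f;g:
  e0=(1,0,0) f-->(0,1,0) g-->(1,1,0)
  e1=(0,1,0) f-->(0,0,0) g-->(0,0,0)
  e2=(0,0,1) f-->(0,0,1) g-->(1,0,1)
  result₁ = (1 0 1; 1 0 0; 0 0 1)
2) trace h;k:
  e0=(1,0,0) h-->(0,1,0) k-->(1,1,0)
  e1=(0,1,0) h-->(0,1,1) k-->(0,0,0)
  e2=(0,0,1) h-->(1,1,0) k-->(1,0,1)
  result₂ = (1 0 1; 1 0 0; 0 0 1)
Equal? equal; square commutes

Answer: COMMUTES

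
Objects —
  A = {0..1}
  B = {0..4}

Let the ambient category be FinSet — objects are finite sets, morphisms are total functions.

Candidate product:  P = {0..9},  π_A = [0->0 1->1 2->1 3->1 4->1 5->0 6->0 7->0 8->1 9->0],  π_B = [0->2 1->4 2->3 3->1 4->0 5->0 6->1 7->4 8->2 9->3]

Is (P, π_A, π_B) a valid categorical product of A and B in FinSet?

Answer: VALID PRODUCT

Work:
|A|·|B| = 2·5 = 10;  |P| = 10
Check the pairing map k ↦ (π_A(k), π_B(k)):
  0 -> (0,2)
  1 -> (1,4)
  2 -> (1,3)
  3 -> (1,1)
  4 -> (1,0)
  5 -> (0,0)
  6 -> (0,1)
  7 -> (0,4)
  8 -> (1,2)
  9 -> (0,3)
distinct pairs in image: 10 / 10 needed
  → bijection onto A×B; projections well-typed.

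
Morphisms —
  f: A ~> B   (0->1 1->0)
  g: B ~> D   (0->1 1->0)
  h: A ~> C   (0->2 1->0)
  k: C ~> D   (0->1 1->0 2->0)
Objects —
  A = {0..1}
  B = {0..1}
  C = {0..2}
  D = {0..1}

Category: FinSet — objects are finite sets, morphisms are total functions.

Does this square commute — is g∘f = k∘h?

Answer: COMMUTES

Work:
1) trace f;g:
  0 f~>1 g~>0
  1 f~>0 g~>1
  result₁ = (0->0 1->1)
2) trace h;k:
  0 h~>2 k~>0
  1 h~>0 k~>1
  result₂ = (0->0 1->1)
Equal? YES — commutes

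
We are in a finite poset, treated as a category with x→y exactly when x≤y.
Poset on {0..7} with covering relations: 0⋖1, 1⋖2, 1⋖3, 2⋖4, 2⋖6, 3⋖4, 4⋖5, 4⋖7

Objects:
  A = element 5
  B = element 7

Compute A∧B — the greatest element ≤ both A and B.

Lower bounds of A=5 and B=7: {0,1,2,3,4}
  0 ≤ 4
  1 ≤ 4
  2 ≤ 4
  3 ≤ 4
  4 ≤ 4
glb = 4

Answer: A∧B = 4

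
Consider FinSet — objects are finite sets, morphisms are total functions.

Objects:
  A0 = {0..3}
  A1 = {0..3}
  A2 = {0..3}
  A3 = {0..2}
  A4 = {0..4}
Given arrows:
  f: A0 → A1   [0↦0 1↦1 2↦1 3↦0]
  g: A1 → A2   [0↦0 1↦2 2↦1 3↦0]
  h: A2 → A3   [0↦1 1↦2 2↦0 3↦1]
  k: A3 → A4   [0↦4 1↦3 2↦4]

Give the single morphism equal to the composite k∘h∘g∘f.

Answer: [0↦3 1↦4 2↦4 3↦3]

Trace:
  0 f→0 g→0 h→1 k→3
  1 f→1 g→2 h→0 k→4
  2 f→1 g→2 h→0 k→4
  3 f→0 g→0 h→1 k→3
composite: [0↦3 1↦4 2↦4 3↦3]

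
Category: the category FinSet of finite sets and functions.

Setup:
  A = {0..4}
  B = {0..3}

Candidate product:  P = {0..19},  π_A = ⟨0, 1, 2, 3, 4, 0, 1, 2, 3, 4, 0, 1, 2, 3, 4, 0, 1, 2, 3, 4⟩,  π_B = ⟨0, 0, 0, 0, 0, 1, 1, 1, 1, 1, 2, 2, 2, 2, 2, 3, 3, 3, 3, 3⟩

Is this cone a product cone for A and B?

Answer: VALID PRODUCT

Trace:
|A|·|B| = 5·4 = 20;  |P| = 20
Check the pairing map k ↦ (π_A(k), π_B(k)):
  0 -> (0,0)
  1 -> (1,0)
  2 -> (2,0)
  3 -> (3,0)
  4 -> (4,0)
  5 -> (0,1)
  6 -> (1,1)
  7 -> (2,1)
  8 -> (3,1)
  9 -> (4,1)
  10 -> (0,2)
  11 -> (1,2)
  12 -> (2,2)
  13 -> (3,2)
  14 -> (4,2)
  15 -> (0,3)
  16 -> (1,3)
  17 -> (2,3)
  18 -> (3,3)
  19 -> (4,3)
distinct pairs in image: 20 / 20 needed
  → bijection onto A×B; projections well-typed.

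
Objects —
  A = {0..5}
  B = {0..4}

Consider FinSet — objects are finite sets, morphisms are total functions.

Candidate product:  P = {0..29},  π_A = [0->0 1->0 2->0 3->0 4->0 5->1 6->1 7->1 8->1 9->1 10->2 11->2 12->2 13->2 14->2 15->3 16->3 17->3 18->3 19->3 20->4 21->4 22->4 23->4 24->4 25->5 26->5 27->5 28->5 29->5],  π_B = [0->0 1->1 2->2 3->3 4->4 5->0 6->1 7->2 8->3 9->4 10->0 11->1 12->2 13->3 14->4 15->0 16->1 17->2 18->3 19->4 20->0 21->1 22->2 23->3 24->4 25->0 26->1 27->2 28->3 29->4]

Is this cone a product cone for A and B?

|A|·|B| = 6·5 = 30;  |P| = 30
Check the pairing map k ↦ (π_A(k), π_B(k)):
  0 -> (0,0)
  1 -> (0,1)
  2 -> (0,2)
  3 -> (0,3)
  4 -> (0,4)
  5 -> (1,0)
  6 -> (1,1)
  7 -> (1,2)
  8 -> (1,3)
  9 -> (1,4)
  10 -> (2,0)
  11 -> (2,1)
  12 -> (2,2)
  13 -> (2,3)
  14 -> (2,4)
  15 -> (3,0)
  16 -> (3,1)
  17 -> (3,2)
  18 -> (3,3)
  19 -> (3,4)
  20 -> (4,0)
  21 -> (4,1)
  22 -> (4,2)
  23 -> (4,3)
  24 -> (4,4)
  25 -> (5,0)
  26 -> (5,1)
  27 -> (5,2)
  28 -> (5,3)
  29 -> (5,4)
distinct pairs in image: 30 / 30 needed
  → bijection onto A×B; projections well-typed.

Answer: VALID PRODUCT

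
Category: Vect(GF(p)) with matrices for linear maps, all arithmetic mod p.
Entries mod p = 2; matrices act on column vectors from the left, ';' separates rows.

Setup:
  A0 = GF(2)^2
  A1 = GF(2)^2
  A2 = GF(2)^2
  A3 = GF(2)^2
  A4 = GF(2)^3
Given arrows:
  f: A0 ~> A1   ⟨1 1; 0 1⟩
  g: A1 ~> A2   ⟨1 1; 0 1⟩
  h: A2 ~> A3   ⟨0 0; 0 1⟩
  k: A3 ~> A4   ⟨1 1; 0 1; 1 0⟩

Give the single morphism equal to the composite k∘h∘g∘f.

Answer: ⟨0 1; 0 1; 0 0⟩

Trace:
  e0=(1,0) f~>(1,0) g~>(1,0) h~>(0,0) k~>(0,0,0)
  e1=(0,1) f~>(1,1) g~>(0,1) h~>(0,1) k~>(1,1,0)
result: ⟨0 1; 0 1; 0 0⟩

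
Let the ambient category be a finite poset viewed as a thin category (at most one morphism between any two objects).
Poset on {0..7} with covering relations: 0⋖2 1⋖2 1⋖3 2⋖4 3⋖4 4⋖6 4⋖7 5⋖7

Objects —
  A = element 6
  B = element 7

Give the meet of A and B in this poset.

Lower bounds of A=6 and B=7: {0,1,2,3,4}
  0 <= 4
  1 <= 4
  2 <= 4
  3 <= 4
  4 <= 4
glb = 4

Answer: A∧B = 4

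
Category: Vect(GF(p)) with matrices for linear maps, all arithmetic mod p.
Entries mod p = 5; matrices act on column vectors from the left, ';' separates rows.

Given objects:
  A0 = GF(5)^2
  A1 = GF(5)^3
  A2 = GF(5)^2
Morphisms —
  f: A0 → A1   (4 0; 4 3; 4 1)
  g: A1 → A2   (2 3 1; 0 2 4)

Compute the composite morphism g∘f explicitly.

Answer: (4 0; 4 0)

Trace:
  e0=[1,0] f→[4,4,4] g→[4,4]
  e1=[0,1] f→[0,3,1] g→[0,0]
⟦path⟧: (4 0; 4 0)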